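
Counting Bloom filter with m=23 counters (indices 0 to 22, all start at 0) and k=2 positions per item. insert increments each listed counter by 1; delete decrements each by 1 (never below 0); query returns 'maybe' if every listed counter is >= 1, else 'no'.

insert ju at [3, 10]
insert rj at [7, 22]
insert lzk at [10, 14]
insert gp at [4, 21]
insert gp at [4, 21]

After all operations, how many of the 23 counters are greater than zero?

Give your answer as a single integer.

Step 1: insert ju at [3, 10] -> counters=[0,0,0,1,0,0,0,0,0,0,1,0,0,0,0,0,0,0,0,0,0,0,0]
Step 2: insert rj at [7, 22] -> counters=[0,0,0,1,0,0,0,1,0,0,1,0,0,0,0,0,0,0,0,0,0,0,1]
Step 3: insert lzk at [10, 14] -> counters=[0,0,0,1,0,0,0,1,0,0,2,0,0,0,1,0,0,0,0,0,0,0,1]
Step 4: insert gp at [4, 21] -> counters=[0,0,0,1,1,0,0,1,0,0,2,0,0,0,1,0,0,0,0,0,0,1,1]
Step 5: insert gp at [4, 21] -> counters=[0,0,0,1,2,0,0,1,0,0,2,0,0,0,1,0,0,0,0,0,0,2,1]
Final counters=[0,0,0,1,2,0,0,1,0,0,2,0,0,0,1,0,0,0,0,0,0,2,1] -> 7 nonzero

Answer: 7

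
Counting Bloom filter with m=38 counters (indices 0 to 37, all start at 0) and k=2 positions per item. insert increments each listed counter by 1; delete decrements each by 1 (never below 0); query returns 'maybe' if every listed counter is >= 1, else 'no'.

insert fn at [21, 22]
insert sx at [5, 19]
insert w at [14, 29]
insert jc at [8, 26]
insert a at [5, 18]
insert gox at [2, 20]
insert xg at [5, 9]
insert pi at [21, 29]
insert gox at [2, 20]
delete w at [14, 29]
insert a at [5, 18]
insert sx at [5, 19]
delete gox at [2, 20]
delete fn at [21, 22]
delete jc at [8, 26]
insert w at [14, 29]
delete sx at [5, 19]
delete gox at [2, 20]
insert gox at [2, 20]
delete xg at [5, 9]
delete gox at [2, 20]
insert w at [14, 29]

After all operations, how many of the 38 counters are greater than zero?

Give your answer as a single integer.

Step 1: insert fn at [21, 22] -> counters=[0,0,0,0,0,0,0,0,0,0,0,0,0,0,0,0,0,0,0,0,0,1,1,0,0,0,0,0,0,0,0,0,0,0,0,0,0,0]
Step 2: insert sx at [5, 19] -> counters=[0,0,0,0,0,1,0,0,0,0,0,0,0,0,0,0,0,0,0,1,0,1,1,0,0,0,0,0,0,0,0,0,0,0,0,0,0,0]
Step 3: insert w at [14, 29] -> counters=[0,0,0,0,0,1,0,0,0,0,0,0,0,0,1,0,0,0,0,1,0,1,1,0,0,0,0,0,0,1,0,0,0,0,0,0,0,0]
Step 4: insert jc at [8, 26] -> counters=[0,0,0,0,0,1,0,0,1,0,0,0,0,0,1,0,0,0,0,1,0,1,1,0,0,0,1,0,0,1,0,0,0,0,0,0,0,0]
Step 5: insert a at [5, 18] -> counters=[0,0,0,0,0,2,0,0,1,0,0,0,0,0,1,0,0,0,1,1,0,1,1,0,0,0,1,0,0,1,0,0,0,0,0,0,0,0]
Step 6: insert gox at [2, 20] -> counters=[0,0,1,0,0,2,0,0,1,0,0,0,0,0,1,0,0,0,1,1,1,1,1,0,0,0,1,0,0,1,0,0,0,0,0,0,0,0]
Step 7: insert xg at [5, 9] -> counters=[0,0,1,0,0,3,0,0,1,1,0,0,0,0,1,0,0,0,1,1,1,1,1,0,0,0,1,0,0,1,0,0,0,0,0,0,0,0]
Step 8: insert pi at [21, 29] -> counters=[0,0,1,0,0,3,0,0,1,1,0,0,0,0,1,0,0,0,1,1,1,2,1,0,0,0,1,0,0,2,0,0,0,0,0,0,0,0]
Step 9: insert gox at [2, 20] -> counters=[0,0,2,0,0,3,0,0,1,1,0,0,0,0,1,0,0,0,1,1,2,2,1,0,0,0,1,0,0,2,0,0,0,0,0,0,0,0]
Step 10: delete w at [14, 29] -> counters=[0,0,2,0,0,3,0,0,1,1,0,0,0,0,0,0,0,0,1,1,2,2,1,0,0,0,1,0,0,1,0,0,0,0,0,0,0,0]
Step 11: insert a at [5, 18] -> counters=[0,0,2,0,0,4,0,0,1,1,0,0,0,0,0,0,0,0,2,1,2,2,1,0,0,0,1,0,0,1,0,0,0,0,0,0,0,0]
Step 12: insert sx at [5, 19] -> counters=[0,0,2,0,0,5,0,0,1,1,0,0,0,0,0,0,0,0,2,2,2,2,1,0,0,0,1,0,0,1,0,0,0,0,0,0,0,0]
Step 13: delete gox at [2, 20] -> counters=[0,0,1,0,0,5,0,0,1,1,0,0,0,0,0,0,0,0,2,2,1,2,1,0,0,0,1,0,0,1,0,0,0,0,0,0,0,0]
Step 14: delete fn at [21, 22] -> counters=[0,0,1,0,0,5,0,0,1,1,0,0,0,0,0,0,0,0,2,2,1,1,0,0,0,0,1,0,0,1,0,0,0,0,0,0,0,0]
Step 15: delete jc at [8, 26] -> counters=[0,0,1,0,0,5,0,0,0,1,0,0,0,0,0,0,0,0,2,2,1,1,0,0,0,0,0,0,0,1,0,0,0,0,0,0,0,0]
Step 16: insert w at [14, 29] -> counters=[0,0,1,0,0,5,0,0,0,1,0,0,0,0,1,0,0,0,2,2,1,1,0,0,0,0,0,0,0,2,0,0,0,0,0,0,0,0]
Step 17: delete sx at [5, 19] -> counters=[0,0,1,0,0,4,0,0,0,1,0,0,0,0,1,0,0,0,2,1,1,1,0,0,0,0,0,0,0,2,0,0,0,0,0,0,0,0]
Step 18: delete gox at [2, 20] -> counters=[0,0,0,0,0,4,0,0,0,1,0,0,0,0,1,0,0,0,2,1,0,1,0,0,0,0,0,0,0,2,0,0,0,0,0,0,0,0]
Step 19: insert gox at [2, 20] -> counters=[0,0,1,0,0,4,0,0,0,1,0,0,0,0,1,0,0,0,2,1,1,1,0,0,0,0,0,0,0,2,0,0,0,0,0,0,0,0]
Step 20: delete xg at [5, 9] -> counters=[0,0,1,0,0,3,0,0,0,0,0,0,0,0,1,0,0,0,2,1,1,1,0,0,0,0,0,0,0,2,0,0,0,0,0,0,0,0]
Step 21: delete gox at [2, 20] -> counters=[0,0,0,0,0,3,0,0,0,0,0,0,0,0,1,0,0,0,2,1,0,1,0,0,0,0,0,0,0,2,0,0,0,0,0,0,0,0]
Step 22: insert w at [14, 29] -> counters=[0,0,0,0,0,3,0,0,0,0,0,0,0,0,2,0,0,0,2,1,0,1,0,0,0,0,0,0,0,3,0,0,0,0,0,0,0,0]
Final counters=[0,0,0,0,0,3,0,0,0,0,0,0,0,0,2,0,0,0,2,1,0,1,0,0,0,0,0,0,0,3,0,0,0,0,0,0,0,0] -> 6 nonzero

Answer: 6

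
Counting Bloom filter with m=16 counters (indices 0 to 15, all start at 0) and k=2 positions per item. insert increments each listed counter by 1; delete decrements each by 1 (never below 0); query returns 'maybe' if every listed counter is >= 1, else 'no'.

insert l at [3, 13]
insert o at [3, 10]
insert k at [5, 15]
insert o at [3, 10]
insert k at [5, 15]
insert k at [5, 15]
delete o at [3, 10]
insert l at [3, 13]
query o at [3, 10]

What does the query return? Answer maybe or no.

Answer: maybe

Derivation:
Step 1: insert l at [3, 13] -> counters=[0,0,0,1,0,0,0,0,0,0,0,0,0,1,0,0]
Step 2: insert o at [3, 10] -> counters=[0,0,0,2,0,0,0,0,0,0,1,0,0,1,0,0]
Step 3: insert k at [5, 15] -> counters=[0,0,0,2,0,1,0,0,0,0,1,0,0,1,0,1]
Step 4: insert o at [3, 10] -> counters=[0,0,0,3,0,1,0,0,0,0,2,0,0,1,0,1]
Step 5: insert k at [5, 15] -> counters=[0,0,0,3,0,2,0,0,0,0,2,0,0,1,0,2]
Step 6: insert k at [5, 15] -> counters=[0,0,0,3,0,3,0,0,0,0,2,0,0,1,0,3]
Step 7: delete o at [3, 10] -> counters=[0,0,0,2,0,3,0,0,0,0,1,0,0,1,0,3]
Step 8: insert l at [3, 13] -> counters=[0,0,0,3,0,3,0,0,0,0,1,0,0,2,0,3]
Query o: check counters[3]=3 counters[10]=1 -> maybe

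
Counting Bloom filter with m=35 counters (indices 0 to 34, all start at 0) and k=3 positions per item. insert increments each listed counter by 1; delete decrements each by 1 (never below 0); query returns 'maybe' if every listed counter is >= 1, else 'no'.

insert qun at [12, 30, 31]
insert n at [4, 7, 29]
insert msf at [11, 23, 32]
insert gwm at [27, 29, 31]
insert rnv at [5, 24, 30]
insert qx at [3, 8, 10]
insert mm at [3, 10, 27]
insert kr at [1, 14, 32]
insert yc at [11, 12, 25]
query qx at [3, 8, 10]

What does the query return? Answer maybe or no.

Answer: maybe

Derivation:
Step 1: insert qun at [12, 30, 31] -> counters=[0,0,0,0,0,0,0,0,0,0,0,0,1,0,0,0,0,0,0,0,0,0,0,0,0,0,0,0,0,0,1,1,0,0,0]
Step 2: insert n at [4, 7, 29] -> counters=[0,0,0,0,1,0,0,1,0,0,0,0,1,0,0,0,0,0,0,0,0,0,0,0,0,0,0,0,0,1,1,1,0,0,0]
Step 3: insert msf at [11, 23, 32] -> counters=[0,0,0,0,1,0,0,1,0,0,0,1,1,0,0,0,0,0,0,0,0,0,0,1,0,0,0,0,0,1,1,1,1,0,0]
Step 4: insert gwm at [27, 29, 31] -> counters=[0,0,0,0,1,0,0,1,0,0,0,1,1,0,0,0,0,0,0,0,0,0,0,1,0,0,0,1,0,2,1,2,1,0,0]
Step 5: insert rnv at [5, 24, 30] -> counters=[0,0,0,0,1,1,0,1,0,0,0,1,1,0,0,0,0,0,0,0,0,0,0,1,1,0,0,1,0,2,2,2,1,0,0]
Step 6: insert qx at [3, 8, 10] -> counters=[0,0,0,1,1,1,0,1,1,0,1,1,1,0,0,0,0,0,0,0,0,0,0,1,1,0,0,1,0,2,2,2,1,0,0]
Step 7: insert mm at [3, 10, 27] -> counters=[0,0,0,2,1,1,0,1,1,0,2,1,1,0,0,0,0,0,0,0,0,0,0,1,1,0,0,2,0,2,2,2,1,0,0]
Step 8: insert kr at [1, 14, 32] -> counters=[0,1,0,2,1,1,0,1,1,0,2,1,1,0,1,0,0,0,0,0,0,0,0,1,1,0,0,2,0,2,2,2,2,0,0]
Step 9: insert yc at [11, 12, 25] -> counters=[0,1,0,2,1,1,0,1,1,0,2,2,2,0,1,0,0,0,0,0,0,0,0,1,1,1,0,2,0,2,2,2,2,0,0]
Query qx: check counters[3]=2 counters[8]=1 counters[10]=2 -> maybe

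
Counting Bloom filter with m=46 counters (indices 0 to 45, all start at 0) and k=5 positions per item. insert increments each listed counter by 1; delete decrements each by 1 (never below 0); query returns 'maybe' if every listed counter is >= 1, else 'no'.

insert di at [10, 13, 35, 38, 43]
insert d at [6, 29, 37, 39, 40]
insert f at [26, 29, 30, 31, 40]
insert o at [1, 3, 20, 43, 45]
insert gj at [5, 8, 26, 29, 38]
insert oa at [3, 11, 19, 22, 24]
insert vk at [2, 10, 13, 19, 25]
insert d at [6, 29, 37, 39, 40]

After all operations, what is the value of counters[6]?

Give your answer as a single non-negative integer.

Step 1: insert di at [10, 13, 35, 38, 43] -> counters=[0,0,0,0,0,0,0,0,0,0,1,0,0,1,0,0,0,0,0,0,0,0,0,0,0,0,0,0,0,0,0,0,0,0,0,1,0,0,1,0,0,0,0,1,0,0]
Step 2: insert d at [6, 29, 37, 39, 40] -> counters=[0,0,0,0,0,0,1,0,0,0,1,0,0,1,0,0,0,0,0,0,0,0,0,0,0,0,0,0,0,1,0,0,0,0,0,1,0,1,1,1,1,0,0,1,0,0]
Step 3: insert f at [26, 29, 30, 31, 40] -> counters=[0,0,0,0,0,0,1,0,0,0,1,0,0,1,0,0,0,0,0,0,0,0,0,0,0,0,1,0,0,2,1,1,0,0,0,1,0,1,1,1,2,0,0,1,0,0]
Step 4: insert o at [1, 3, 20, 43, 45] -> counters=[0,1,0,1,0,0,1,0,0,0,1,0,0,1,0,0,0,0,0,0,1,0,0,0,0,0,1,0,0,2,1,1,0,0,0,1,0,1,1,1,2,0,0,2,0,1]
Step 5: insert gj at [5, 8, 26, 29, 38] -> counters=[0,1,0,1,0,1,1,0,1,0,1,0,0,1,0,0,0,0,0,0,1,0,0,0,0,0,2,0,0,3,1,1,0,0,0,1,0,1,2,1,2,0,0,2,0,1]
Step 6: insert oa at [3, 11, 19, 22, 24] -> counters=[0,1,0,2,0,1,1,0,1,0,1,1,0,1,0,0,0,0,0,1,1,0,1,0,1,0,2,0,0,3,1,1,0,0,0,1,0,1,2,1,2,0,0,2,0,1]
Step 7: insert vk at [2, 10, 13, 19, 25] -> counters=[0,1,1,2,0,1,1,0,1,0,2,1,0,2,0,0,0,0,0,2,1,0,1,0,1,1,2,0,0,3,1,1,0,0,0,1,0,1,2,1,2,0,0,2,0,1]
Step 8: insert d at [6, 29, 37, 39, 40] -> counters=[0,1,1,2,0,1,2,0,1,0,2,1,0,2,0,0,0,0,0,2,1,0,1,0,1,1,2,0,0,4,1,1,0,0,0,1,0,2,2,2,3,0,0,2,0,1]
Final counters=[0,1,1,2,0,1,2,0,1,0,2,1,0,2,0,0,0,0,0,2,1,0,1,0,1,1,2,0,0,4,1,1,0,0,0,1,0,2,2,2,3,0,0,2,0,1] -> counters[6]=2

Answer: 2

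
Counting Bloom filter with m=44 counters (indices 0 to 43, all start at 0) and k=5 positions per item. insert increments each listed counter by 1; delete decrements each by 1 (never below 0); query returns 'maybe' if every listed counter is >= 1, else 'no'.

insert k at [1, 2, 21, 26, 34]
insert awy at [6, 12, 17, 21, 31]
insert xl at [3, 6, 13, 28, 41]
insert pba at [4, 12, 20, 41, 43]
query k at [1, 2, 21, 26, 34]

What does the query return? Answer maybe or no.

Step 1: insert k at [1, 2, 21, 26, 34] -> counters=[0,1,1,0,0,0,0,0,0,0,0,0,0,0,0,0,0,0,0,0,0,1,0,0,0,0,1,0,0,0,0,0,0,0,1,0,0,0,0,0,0,0,0,0]
Step 2: insert awy at [6, 12, 17, 21, 31] -> counters=[0,1,1,0,0,0,1,0,0,0,0,0,1,0,0,0,0,1,0,0,0,2,0,0,0,0,1,0,0,0,0,1,0,0,1,0,0,0,0,0,0,0,0,0]
Step 3: insert xl at [3, 6, 13, 28, 41] -> counters=[0,1,1,1,0,0,2,0,0,0,0,0,1,1,0,0,0,1,0,0,0,2,0,0,0,0,1,0,1,0,0,1,0,0,1,0,0,0,0,0,0,1,0,0]
Step 4: insert pba at [4, 12, 20, 41, 43] -> counters=[0,1,1,1,1,0,2,0,0,0,0,0,2,1,0,0,0,1,0,0,1,2,0,0,0,0,1,0,1,0,0,1,0,0,1,0,0,0,0,0,0,2,0,1]
Query k: check counters[1]=1 counters[2]=1 counters[21]=2 counters[26]=1 counters[34]=1 -> maybe

Answer: maybe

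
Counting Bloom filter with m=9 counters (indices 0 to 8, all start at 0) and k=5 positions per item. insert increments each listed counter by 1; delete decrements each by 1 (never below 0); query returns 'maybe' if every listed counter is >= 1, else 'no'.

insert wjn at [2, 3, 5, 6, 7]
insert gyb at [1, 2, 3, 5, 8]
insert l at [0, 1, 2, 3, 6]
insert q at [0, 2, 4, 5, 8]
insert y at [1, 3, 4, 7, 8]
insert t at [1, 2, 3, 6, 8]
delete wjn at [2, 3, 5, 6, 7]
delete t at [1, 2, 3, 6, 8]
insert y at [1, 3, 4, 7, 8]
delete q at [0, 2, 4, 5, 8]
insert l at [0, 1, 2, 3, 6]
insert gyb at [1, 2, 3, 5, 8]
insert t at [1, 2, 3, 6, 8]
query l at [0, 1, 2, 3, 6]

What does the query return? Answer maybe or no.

Step 1: insert wjn at [2, 3, 5, 6, 7] -> counters=[0,0,1,1,0,1,1,1,0]
Step 2: insert gyb at [1, 2, 3, 5, 8] -> counters=[0,1,2,2,0,2,1,1,1]
Step 3: insert l at [0, 1, 2, 3, 6] -> counters=[1,2,3,3,0,2,2,1,1]
Step 4: insert q at [0, 2, 4, 5, 8] -> counters=[2,2,4,3,1,3,2,1,2]
Step 5: insert y at [1, 3, 4, 7, 8] -> counters=[2,3,4,4,2,3,2,2,3]
Step 6: insert t at [1, 2, 3, 6, 8] -> counters=[2,4,5,5,2,3,3,2,4]
Step 7: delete wjn at [2, 3, 5, 6, 7] -> counters=[2,4,4,4,2,2,2,1,4]
Step 8: delete t at [1, 2, 3, 6, 8] -> counters=[2,3,3,3,2,2,1,1,3]
Step 9: insert y at [1, 3, 4, 7, 8] -> counters=[2,4,3,4,3,2,1,2,4]
Step 10: delete q at [0, 2, 4, 5, 8] -> counters=[1,4,2,4,2,1,1,2,3]
Step 11: insert l at [0, 1, 2, 3, 6] -> counters=[2,5,3,5,2,1,2,2,3]
Step 12: insert gyb at [1, 2, 3, 5, 8] -> counters=[2,6,4,6,2,2,2,2,4]
Step 13: insert t at [1, 2, 3, 6, 8] -> counters=[2,7,5,7,2,2,3,2,5]
Query l: check counters[0]=2 counters[1]=7 counters[2]=5 counters[3]=7 counters[6]=3 -> maybe

Answer: maybe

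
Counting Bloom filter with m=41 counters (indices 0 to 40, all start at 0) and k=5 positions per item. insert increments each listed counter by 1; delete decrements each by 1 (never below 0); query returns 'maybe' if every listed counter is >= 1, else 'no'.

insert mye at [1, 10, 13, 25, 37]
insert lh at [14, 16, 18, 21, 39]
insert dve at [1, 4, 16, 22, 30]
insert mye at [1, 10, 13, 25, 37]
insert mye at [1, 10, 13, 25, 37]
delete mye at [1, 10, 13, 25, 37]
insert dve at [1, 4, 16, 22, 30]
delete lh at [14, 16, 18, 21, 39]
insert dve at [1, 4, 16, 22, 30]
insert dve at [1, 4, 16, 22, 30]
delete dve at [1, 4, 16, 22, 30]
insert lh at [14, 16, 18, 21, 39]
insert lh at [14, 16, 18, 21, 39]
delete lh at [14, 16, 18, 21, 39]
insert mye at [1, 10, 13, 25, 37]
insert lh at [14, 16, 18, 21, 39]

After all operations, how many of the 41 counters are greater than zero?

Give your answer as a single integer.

Step 1: insert mye at [1, 10, 13, 25, 37] -> counters=[0,1,0,0,0,0,0,0,0,0,1,0,0,1,0,0,0,0,0,0,0,0,0,0,0,1,0,0,0,0,0,0,0,0,0,0,0,1,0,0,0]
Step 2: insert lh at [14, 16, 18, 21, 39] -> counters=[0,1,0,0,0,0,0,0,0,0,1,0,0,1,1,0,1,0,1,0,0,1,0,0,0,1,0,0,0,0,0,0,0,0,0,0,0,1,0,1,0]
Step 3: insert dve at [1, 4, 16, 22, 30] -> counters=[0,2,0,0,1,0,0,0,0,0,1,0,0,1,1,0,2,0,1,0,0,1,1,0,0,1,0,0,0,0,1,0,0,0,0,0,0,1,0,1,0]
Step 4: insert mye at [1, 10, 13, 25, 37] -> counters=[0,3,0,0,1,0,0,0,0,0,2,0,0,2,1,0,2,0,1,0,0,1,1,0,0,2,0,0,0,0,1,0,0,0,0,0,0,2,0,1,0]
Step 5: insert mye at [1, 10, 13, 25, 37] -> counters=[0,4,0,0,1,0,0,0,0,0,3,0,0,3,1,0,2,0,1,0,0,1,1,0,0,3,0,0,0,0,1,0,0,0,0,0,0,3,0,1,0]
Step 6: delete mye at [1, 10, 13, 25, 37] -> counters=[0,3,0,0,1,0,0,0,0,0,2,0,0,2,1,0,2,0,1,0,0,1,1,0,0,2,0,0,0,0,1,0,0,0,0,0,0,2,0,1,0]
Step 7: insert dve at [1, 4, 16, 22, 30] -> counters=[0,4,0,0,2,0,0,0,0,0,2,0,0,2,1,0,3,0,1,0,0,1,2,0,0,2,0,0,0,0,2,0,0,0,0,0,0,2,0,1,0]
Step 8: delete lh at [14, 16, 18, 21, 39] -> counters=[0,4,0,0,2,0,0,0,0,0,2,0,0,2,0,0,2,0,0,0,0,0,2,0,0,2,0,0,0,0,2,0,0,0,0,0,0,2,0,0,0]
Step 9: insert dve at [1, 4, 16, 22, 30] -> counters=[0,5,0,0,3,0,0,0,0,0,2,0,0,2,0,0,3,0,0,0,0,0,3,0,0,2,0,0,0,0,3,0,0,0,0,0,0,2,0,0,0]
Step 10: insert dve at [1, 4, 16, 22, 30] -> counters=[0,6,0,0,4,0,0,0,0,0,2,0,0,2,0,0,4,0,0,0,0,0,4,0,0,2,0,0,0,0,4,0,0,0,0,0,0,2,0,0,0]
Step 11: delete dve at [1, 4, 16, 22, 30] -> counters=[0,5,0,0,3,0,0,0,0,0,2,0,0,2,0,0,3,0,0,0,0,0,3,0,0,2,0,0,0,0,3,0,0,0,0,0,0,2,0,0,0]
Step 12: insert lh at [14, 16, 18, 21, 39] -> counters=[0,5,0,0,3,0,0,0,0,0,2,0,0,2,1,0,4,0,1,0,0,1,3,0,0,2,0,0,0,0,3,0,0,0,0,0,0,2,0,1,0]
Step 13: insert lh at [14, 16, 18, 21, 39] -> counters=[0,5,0,0,3,0,0,0,0,0,2,0,0,2,2,0,5,0,2,0,0,2,3,0,0,2,0,0,0,0,3,0,0,0,0,0,0,2,0,2,0]
Step 14: delete lh at [14, 16, 18, 21, 39] -> counters=[0,5,0,0,3,0,0,0,0,0,2,0,0,2,1,0,4,0,1,0,0,1,3,0,0,2,0,0,0,0,3,0,0,0,0,0,0,2,0,1,0]
Step 15: insert mye at [1, 10, 13, 25, 37] -> counters=[0,6,0,0,3,0,0,0,0,0,3,0,0,3,1,0,4,0,1,0,0,1,3,0,0,3,0,0,0,0,3,0,0,0,0,0,0,3,0,1,0]
Step 16: insert lh at [14, 16, 18, 21, 39] -> counters=[0,6,0,0,3,0,0,0,0,0,3,0,0,3,2,0,5,0,2,0,0,2,3,0,0,3,0,0,0,0,3,0,0,0,0,0,0,3,0,2,0]
Final counters=[0,6,0,0,3,0,0,0,0,0,3,0,0,3,2,0,5,0,2,0,0,2,3,0,0,3,0,0,0,0,3,0,0,0,0,0,0,3,0,2,0] -> 13 nonzero

Answer: 13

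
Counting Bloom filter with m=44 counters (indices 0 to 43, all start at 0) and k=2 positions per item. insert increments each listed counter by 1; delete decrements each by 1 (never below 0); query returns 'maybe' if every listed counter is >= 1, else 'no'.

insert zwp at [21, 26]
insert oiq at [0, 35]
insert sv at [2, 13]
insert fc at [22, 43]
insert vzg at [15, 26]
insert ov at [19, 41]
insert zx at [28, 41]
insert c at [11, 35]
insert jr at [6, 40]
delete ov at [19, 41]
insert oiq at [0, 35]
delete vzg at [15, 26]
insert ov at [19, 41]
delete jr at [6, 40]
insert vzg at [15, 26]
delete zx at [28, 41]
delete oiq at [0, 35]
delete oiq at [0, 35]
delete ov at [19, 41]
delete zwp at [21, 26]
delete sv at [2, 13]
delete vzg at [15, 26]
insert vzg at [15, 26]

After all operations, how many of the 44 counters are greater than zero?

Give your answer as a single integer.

Answer: 6

Derivation:
Step 1: insert zwp at [21, 26] -> counters=[0,0,0,0,0,0,0,0,0,0,0,0,0,0,0,0,0,0,0,0,0,1,0,0,0,0,1,0,0,0,0,0,0,0,0,0,0,0,0,0,0,0,0,0]
Step 2: insert oiq at [0, 35] -> counters=[1,0,0,0,0,0,0,0,0,0,0,0,0,0,0,0,0,0,0,0,0,1,0,0,0,0,1,0,0,0,0,0,0,0,0,1,0,0,0,0,0,0,0,0]
Step 3: insert sv at [2, 13] -> counters=[1,0,1,0,0,0,0,0,0,0,0,0,0,1,0,0,0,0,0,0,0,1,0,0,0,0,1,0,0,0,0,0,0,0,0,1,0,0,0,0,0,0,0,0]
Step 4: insert fc at [22, 43] -> counters=[1,0,1,0,0,0,0,0,0,0,0,0,0,1,0,0,0,0,0,0,0,1,1,0,0,0,1,0,0,0,0,0,0,0,0,1,0,0,0,0,0,0,0,1]
Step 5: insert vzg at [15, 26] -> counters=[1,0,1,0,0,0,0,0,0,0,0,0,0,1,0,1,0,0,0,0,0,1,1,0,0,0,2,0,0,0,0,0,0,0,0,1,0,0,0,0,0,0,0,1]
Step 6: insert ov at [19, 41] -> counters=[1,0,1,0,0,0,0,0,0,0,0,0,0,1,0,1,0,0,0,1,0,1,1,0,0,0,2,0,0,0,0,0,0,0,0,1,0,0,0,0,0,1,0,1]
Step 7: insert zx at [28, 41] -> counters=[1,0,1,0,0,0,0,0,0,0,0,0,0,1,0,1,0,0,0,1,0,1,1,0,0,0,2,0,1,0,0,0,0,0,0,1,0,0,0,0,0,2,0,1]
Step 8: insert c at [11, 35] -> counters=[1,0,1,0,0,0,0,0,0,0,0,1,0,1,0,1,0,0,0,1,0,1,1,0,0,0,2,0,1,0,0,0,0,0,0,2,0,0,0,0,0,2,0,1]
Step 9: insert jr at [6, 40] -> counters=[1,0,1,0,0,0,1,0,0,0,0,1,0,1,0,1,0,0,0,1,0,1,1,0,0,0,2,0,1,0,0,0,0,0,0,2,0,0,0,0,1,2,0,1]
Step 10: delete ov at [19, 41] -> counters=[1,0,1,0,0,0,1,0,0,0,0,1,0,1,0,1,0,0,0,0,0,1,1,0,0,0,2,0,1,0,0,0,0,0,0,2,0,0,0,0,1,1,0,1]
Step 11: insert oiq at [0, 35] -> counters=[2,0,1,0,0,0,1,0,0,0,0,1,0,1,0,1,0,0,0,0,0,1,1,0,0,0,2,0,1,0,0,0,0,0,0,3,0,0,0,0,1,1,0,1]
Step 12: delete vzg at [15, 26] -> counters=[2,0,1,0,0,0,1,0,0,0,0,1,0,1,0,0,0,0,0,0,0,1,1,0,0,0,1,0,1,0,0,0,0,0,0,3,0,0,0,0,1,1,0,1]
Step 13: insert ov at [19, 41] -> counters=[2,0,1,0,0,0,1,0,0,0,0,1,0,1,0,0,0,0,0,1,0,1,1,0,0,0,1,0,1,0,0,0,0,0,0,3,0,0,0,0,1,2,0,1]
Step 14: delete jr at [6, 40] -> counters=[2,0,1,0,0,0,0,0,0,0,0,1,0,1,0,0,0,0,0,1,0,1,1,0,0,0,1,0,1,0,0,0,0,0,0,3,0,0,0,0,0,2,0,1]
Step 15: insert vzg at [15, 26] -> counters=[2,0,1,0,0,0,0,0,0,0,0,1,0,1,0,1,0,0,0,1,0,1,1,0,0,0,2,0,1,0,0,0,0,0,0,3,0,0,0,0,0,2,0,1]
Step 16: delete zx at [28, 41] -> counters=[2,0,1,0,0,0,0,0,0,0,0,1,0,1,0,1,0,0,0,1,0,1,1,0,0,0,2,0,0,0,0,0,0,0,0,3,0,0,0,0,0,1,0,1]
Step 17: delete oiq at [0, 35] -> counters=[1,0,1,0,0,0,0,0,0,0,0,1,0,1,0,1,0,0,0,1,0,1,1,0,0,0,2,0,0,0,0,0,0,0,0,2,0,0,0,0,0,1,0,1]
Step 18: delete oiq at [0, 35] -> counters=[0,0,1,0,0,0,0,0,0,0,0,1,0,1,0,1,0,0,0,1,0,1,1,0,0,0,2,0,0,0,0,0,0,0,0,1,0,0,0,0,0,1,0,1]
Step 19: delete ov at [19, 41] -> counters=[0,0,1,0,0,0,0,0,0,0,0,1,0,1,0,1,0,0,0,0,0,1,1,0,0,0,2,0,0,0,0,0,0,0,0,1,0,0,0,0,0,0,0,1]
Step 20: delete zwp at [21, 26] -> counters=[0,0,1,0,0,0,0,0,0,0,0,1,0,1,0,1,0,0,0,0,0,0,1,0,0,0,1,0,0,0,0,0,0,0,0,1,0,0,0,0,0,0,0,1]
Step 21: delete sv at [2, 13] -> counters=[0,0,0,0,0,0,0,0,0,0,0,1,0,0,0,1,0,0,0,0,0,0,1,0,0,0,1,0,0,0,0,0,0,0,0,1,0,0,0,0,0,0,0,1]
Step 22: delete vzg at [15, 26] -> counters=[0,0,0,0,0,0,0,0,0,0,0,1,0,0,0,0,0,0,0,0,0,0,1,0,0,0,0,0,0,0,0,0,0,0,0,1,0,0,0,0,0,0,0,1]
Step 23: insert vzg at [15, 26] -> counters=[0,0,0,0,0,0,0,0,0,0,0,1,0,0,0,1,0,0,0,0,0,0,1,0,0,0,1,0,0,0,0,0,0,0,0,1,0,0,0,0,0,0,0,1]
Final counters=[0,0,0,0,0,0,0,0,0,0,0,1,0,0,0,1,0,0,0,0,0,0,1,0,0,0,1,0,0,0,0,0,0,0,0,1,0,0,0,0,0,0,0,1] -> 6 nonzero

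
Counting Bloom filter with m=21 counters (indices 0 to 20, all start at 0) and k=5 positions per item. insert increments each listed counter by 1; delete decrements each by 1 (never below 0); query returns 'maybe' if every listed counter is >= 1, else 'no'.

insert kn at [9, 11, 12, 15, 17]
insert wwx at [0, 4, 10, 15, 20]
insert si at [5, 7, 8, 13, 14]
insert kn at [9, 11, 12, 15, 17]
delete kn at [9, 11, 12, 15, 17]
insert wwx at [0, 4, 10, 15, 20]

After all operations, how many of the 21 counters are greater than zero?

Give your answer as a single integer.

Answer: 14

Derivation:
Step 1: insert kn at [9, 11, 12, 15, 17] -> counters=[0,0,0,0,0,0,0,0,0,1,0,1,1,0,0,1,0,1,0,0,0]
Step 2: insert wwx at [0, 4, 10, 15, 20] -> counters=[1,0,0,0,1,0,0,0,0,1,1,1,1,0,0,2,0,1,0,0,1]
Step 3: insert si at [5, 7, 8, 13, 14] -> counters=[1,0,0,0,1,1,0,1,1,1,1,1,1,1,1,2,0,1,0,0,1]
Step 4: insert kn at [9, 11, 12, 15, 17] -> counters=[1,0,0,0,1,1,0,1,1,2,1,2,2,1,1,3,0,2,0,0,1]
Step 5: delete kn at [9, 11, 12, 15, 17] -> counters=[1,0,0,0,1,1,0,1,1,1,1,1,1,1,1,2,0,1,0,0,1]
Step 6: insert wwx at [0, 4, 10, 15, 20] -> counters=[2,0,0,0,2,1,0,1,1,1,2,1,1,1,1,3,0,1,0,0,2]
Final counters=[2,0,0,0,2,1,0,1,1,1,2,1,1,1,1,3,0,1,0,0,2] -> 14 nonzero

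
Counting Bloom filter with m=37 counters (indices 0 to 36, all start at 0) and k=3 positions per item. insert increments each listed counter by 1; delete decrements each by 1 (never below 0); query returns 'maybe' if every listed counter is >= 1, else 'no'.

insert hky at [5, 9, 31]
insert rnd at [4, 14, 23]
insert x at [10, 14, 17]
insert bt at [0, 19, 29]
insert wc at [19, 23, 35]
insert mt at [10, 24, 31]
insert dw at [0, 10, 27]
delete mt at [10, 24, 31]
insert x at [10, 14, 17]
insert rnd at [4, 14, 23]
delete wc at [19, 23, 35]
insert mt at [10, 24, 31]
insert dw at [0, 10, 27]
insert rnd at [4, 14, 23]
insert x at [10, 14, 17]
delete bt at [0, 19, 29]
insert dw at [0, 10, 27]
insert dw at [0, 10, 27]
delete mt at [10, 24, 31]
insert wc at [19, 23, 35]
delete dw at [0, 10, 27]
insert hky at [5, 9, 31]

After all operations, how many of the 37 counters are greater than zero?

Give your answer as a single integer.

Answer: 12

Derivation:
Step 1: insert hky at [5, 9, 31] -> counters=[0,0,0,0,0,1,0,0,0,1,0,0,0,0,0,0,0,0,0,0,0,0,0,0,0,0,0,0,0,0,0,1,0,0,0,0,0]
Step 2: insert rnd at [4, 14, 23] -> counters=[0,0,0,0,1,1,0,0,0,1,0,0,0,0,1,0,0,0,0,0,0,0,0,1,0,0,0,0,0,0,0,1,0,0,0,0,0]
Step 3: insert x at [10, 14, 17] -> counters=[0,0,0,0,1,1,0,0,0,1,1,0,0,0,2,0,0,1,0,0,0,0,0,1,0,0,0,0,0,0,0,1,0,0,0,0,0]
Step 4: insert bt at [0, 19, 29] -> counters=[1,0,0,0,1,1,0,0,0,1,1,0,0,0,2,0,0,1,0,1,0,0,0,1,0,0,0,0,0,1,0,1,0,0,0,0,0]
Step 5: insert wc at [19, 23, 35] -> counters=[1,0,0,0,1,1,0,0,0,1,1,0,0,0,2,0,0,1,0,2,0,0,0,2,0,0,0,0,0,1,0,1,0,0,0,1,0]
Step 6: insert mt at [10, 24, 31] -> counters=[1,0,0,0,1,1,0,0,0,1,2,0,0,0,2,0,0,1,0,2,0,0,0,2,1,0,0,0,0,1,0,2,0,0,0,1,0]
Step 7: insert dw at [0, 10, 27] -> counters=[2,0,0,0,1,1,0,0,0,1,3,0,0,0,2,0,0,1,0,2,0,0,0,2,1,0,0,1,0,1,0,2,0,0,0,1,0]
Step 8: delete mt at [10, 24, 31] -> counters=[2,0,0,0,1,1,0,0,0,1,2,0,0,0,2,0,0,1,0,2,0,0,0,2,0,0,0,1,0,1,0,1,0,0,0,1,0]
Step 9: insert x at [10, 14, 17] -> counters=[2,0,0,0,1,1,0,0,0,1,3,0,0,0,3,0,0,2,0,2,0,0,0,2,0,0,0,1,0,1,0,1,0,0,0,1,0]
Step 10: insert rnd at [4, 14, 23] -> counters=[2,0,0,0,2,1,0,0,0,1,3,0,0,0,4,0,0,2,0,2,0,0,0,3,0,0,0,1,0,1,0,1,0,0,0,1,0]
Step 11: delete wc at [19, 23, 35] -> counters=[2,0,0,0,2,1,0,0,0,1,3,0,0,0,4,0,0,2,0,1,0,0,0,2,0,0,0,1,0,1,0,1,0,0,0,0,0]
Step 12: insert mt at [10, 24, 31] -> counters=[2,0,0,0,2,1,0,0,0,1,4,0,0,0,4,0,0,2,0,1,0,0,0,2,1,0,0,1,0,1,0,2,0,0,0,0,0]
Step 13: insert dw at [0, 10, 27] -> counters=[3,0,0,0,2,1,0,0,0,1,5,0,0,0,4,0,0,2,0,1,0,0,0,2,1,0,0,2,0,1,0,2,0,0,0,0,0]
Step 14: insert rnd at [4, 14, 23] -> counters=[3,0,0,0,3,1,0,0,0,1,5,0,0,0,5,0,0,2,0,1,0,0,0,3,1,0,0,2,0,1,0,2,0,0,0,0,0]
Step 15: insert x at [10, 14, 17] -> counters=[3,0,0,0,3,1,0,0,0,1,6,0,0,0,6,0,0,3,0,1,0,0,0,3,1,0,0,2,0,1,0,2,0,0,0,0,0]
Step 16: delete bt at [0, 19, 29] -> counters=[2,0,0,0,3,1,0,0,0,1,6,0,0,0,6,0,0,3,0,0,0,0,0,3,1,0,0,2,0,0,0,2,0,0,0,0,0]
Step 17: insert dw at [0, 10, 27] -> counters=[3,0,0,0,3,1,0,0,0,1,7,0,0,0,6,0,0,3,0,0,0,0,0,3,1,0,0,3,0,0,0,2,0,0,0,0,0]
Step 18: insert dw at [0, 10, 27] -> counters=[4,0,0,0,3,1,0,0,0,1,8,0,0,0,6,0,0,3,0,0,0,0,0,3,1,0,0,4,0,0,0,2,0,0,0,0,0]
Step 19: delete mt at [10, 24, 31] -> counters=[4,0,0,0,3,1,0,0,0,1,7,0,0,0,6,0,0,3,0,0,0,0,0,3,0,0,0,4,0,0,0,1,0,0,0,0,0]
Step 20: insert wc at [19, 23, 35] -> counters=[4,0,0,0,3,1,0,0,0,1,7,0,0,0,6,0,0,3,0,1,0,0,0,4,0,0,0,4,0,0,0,1,0,0,0,1,0]
Step 21: delete dw at [0, 10, 27] -> counters=[3,0,0,0,3,1,0,0,0,1,6,0,0,0,6,0,0,3,0,1,0,0,0,4,0,0,0,3,0,0,0,1,0,0,0,1,0]
Step 22: insert hky at [5, 9, 31] -> counters=[3,0,0,0,3,2,0,0,0,2,6,0,0,0,6,0,0,3,0,1,0,0,0,4,0,0,0,3,0,0,0,2,0,0,0,1,0]
Final counters=[3,0,0,0,3,2,0,0,0,2,6,0,0,0,6,0,0,3,0,1,0,0,0,4,0,0,0,3,0,0,0,2,0,0,0,1,0] -> 12 nonzero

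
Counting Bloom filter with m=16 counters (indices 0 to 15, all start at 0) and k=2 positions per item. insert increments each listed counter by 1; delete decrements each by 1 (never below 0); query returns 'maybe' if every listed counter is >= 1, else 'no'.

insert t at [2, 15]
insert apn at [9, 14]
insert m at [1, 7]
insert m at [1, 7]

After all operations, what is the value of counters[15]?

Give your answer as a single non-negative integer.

Step 1: insert t at [2, 15] -> counters=[0,0,1,0,0,0,0,0,0,0,0,0,0,0,0,1]
Step 2: insert apn at [9, 14] -> counters=[0,0,1,0,0,0,0,0,0,1,0,0,0,0,1,1]
Step 3: insert m at [1, 7] -> counters=[0,1,1,0,0,0,0,1,0,1,0,0,0,0,1,1]
Step 4: insert m at [1, 7] -> counters=[0,2,1,0,0,0,0,2,0,1,0,0,0,0,1,1]
Final counters=[0,2,1,0,0,0,0,2,0,1,0,0,0,0,1,1] -> counters[15]=1

Answer: 1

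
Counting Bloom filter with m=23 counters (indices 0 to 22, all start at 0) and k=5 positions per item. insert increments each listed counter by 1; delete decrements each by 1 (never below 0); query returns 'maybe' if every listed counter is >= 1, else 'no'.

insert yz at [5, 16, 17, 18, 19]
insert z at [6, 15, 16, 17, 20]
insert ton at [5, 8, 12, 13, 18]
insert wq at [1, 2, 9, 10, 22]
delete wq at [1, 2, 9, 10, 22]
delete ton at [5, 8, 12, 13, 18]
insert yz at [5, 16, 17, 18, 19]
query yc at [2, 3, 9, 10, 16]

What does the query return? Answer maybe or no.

Step 1: insert yz at [5, 16, 17, 18, 19] -> counters=[0,0,0,0,0,1,0,0,0,0,0,0,0,0,0,0,1,1,1,1,0,0,0]
Step 2: insert z at [6, 15, 16, 17, 20] -> counters=[0,0,0,0,0,1,1,0,0,0,0,0,0,0,0,1,2,2,1,1,1,0,0]
Step 3: insert ton at [5, 8, 12, 13, 18] -> counters=[0,0,0,0,0,2,1,0,1,0,0,0,1,1,0,1,2,2,2,1,1,0,0]
Step 4: insert wq at [1, 2, 9, 10, 22] -> counters=[0,1,1,0,0,2,1,0,1,1,1,0,1,1,0,1,2,2,2,1,1,0,1]
Step 5: delete wq at [1, 2, 9, 10, 22] -> counters=[0,0,0,0,0,2,1,0,1,0,0,0,1,1,0,1,2,2,2,1,1,0,0]
Step 6: delete ton at [5, 8, 12, 13, 18] -> counters=[0,0,0,0,0,1,1,0,0,0,0,0,0,0,0,1,2,2,1,1,1,0,0]
Step 7: insert yz at [5, 16, 17, 18, 19] -> counters=[0,0,0,0,0,2,1,0,0,0,0,0,0,0,0,1,3,3,2,2,1,0,0]
Query yc: check counters[2]=0 counters[3]=0 counters[9]=0 counters[10]=0 counters[16]=3 -> no

Answer: no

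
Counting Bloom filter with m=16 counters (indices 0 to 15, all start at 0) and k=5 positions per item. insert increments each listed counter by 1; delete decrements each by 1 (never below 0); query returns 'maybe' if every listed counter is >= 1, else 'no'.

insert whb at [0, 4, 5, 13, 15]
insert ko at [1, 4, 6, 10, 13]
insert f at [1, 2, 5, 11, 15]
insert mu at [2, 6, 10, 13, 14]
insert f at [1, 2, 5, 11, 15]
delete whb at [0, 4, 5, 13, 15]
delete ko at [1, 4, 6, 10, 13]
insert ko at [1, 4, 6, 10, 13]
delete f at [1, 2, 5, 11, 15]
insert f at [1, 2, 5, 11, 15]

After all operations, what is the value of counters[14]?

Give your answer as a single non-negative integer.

Answer: 1

Derivation:
Step 1: insert whb at [0, 4, 5, 13, 15] -> counters=[1,0,0,0,1,1,0,0,0,0,0,0,0,1,0,1]
Step 2: insert ko at [1, 4, 6, 10, 13] -> counters=[1,1,0,0,2,1,1,0,0,0,1,0,0,2,0,1]
Step 3: insert f at [1, 2, 5, 11, 15] -> counters=[1,2,1,0,2,2,1,0,0,0,1,1,0,2,0,2]
Step 4: insert mu at [2, 6, 10, 13, 14] -> counters=[1,2,2,0,2,2,2,0,0,0,2,1,0,3,1,2]
Step 5: insert f at [1, 2, 5, 11, 15] -> counters=[1,3,3,0,2,3,2,0,0,0,2,2,0,3,1,3]
Step 6: delete whb at [0, 4, 5, 13, 15] -> counters=[0,3,3,0,1,2,2,0,0,0,2,2,0,2,1,2]
Step 7: delete ko at [1, 4, 6, 10, 13] -> counters=[0,2,3,0,0,2,1,0,0,0,1,2,0,1,1,2]
Step 8: insert ko at [1, 4, 6, 10, 13] -> counters=[0,3,3,0,1,2,2,0,0,0,2,2,0,2,1,2]
Step 9: delete f at [1, 2, 5, 11, 15] -> counters=[0,2,2,0,1,1,2,0,0,0,2,1,0,2,1,1]
Step 10: insert f at [1, 2, 5, 11, 15] -> counters=[0,3,3,0,1,2,2,0,0,0,2,2,0,2,1,2]
Final counters=[0,3,3,0,1,2,2,0,0,0,2,2,0,2,1,2] -> counters[14]=1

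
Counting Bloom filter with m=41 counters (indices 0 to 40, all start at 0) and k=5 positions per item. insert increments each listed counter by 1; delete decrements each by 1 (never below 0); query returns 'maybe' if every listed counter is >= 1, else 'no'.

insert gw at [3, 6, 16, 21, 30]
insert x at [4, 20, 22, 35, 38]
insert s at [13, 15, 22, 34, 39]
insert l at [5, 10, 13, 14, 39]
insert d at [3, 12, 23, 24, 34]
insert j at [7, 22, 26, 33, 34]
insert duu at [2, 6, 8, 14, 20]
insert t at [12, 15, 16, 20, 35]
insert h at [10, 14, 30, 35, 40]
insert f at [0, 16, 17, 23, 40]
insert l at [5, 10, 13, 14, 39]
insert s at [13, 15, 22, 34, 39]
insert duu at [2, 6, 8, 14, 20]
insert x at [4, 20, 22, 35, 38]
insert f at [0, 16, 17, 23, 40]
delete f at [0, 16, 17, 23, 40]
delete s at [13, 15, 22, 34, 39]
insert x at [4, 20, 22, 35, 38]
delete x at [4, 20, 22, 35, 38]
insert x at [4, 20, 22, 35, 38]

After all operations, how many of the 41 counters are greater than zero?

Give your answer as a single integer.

Step 1: insert gw at [3, 6, 16, 21, 30] -> counters=[0,0,0,1,0,0,1,0,0,0,0,0,0,0,0,0,1,0,0,0,0,1,0,0,0,0,0,0,0,0,1,0,0,0,0,0,0,0,0,0,0]
Step 2: insert x at [4, 20, 22, 35, 38] -> counters=[0,0,0,1,1,0,1,0,0,0,0,0,0,0,0,0,1,0,0,0,1,1,1,0,0,0,0,0,0,0,1,0,0,0,0,1,0,0,1,0,0]
Step 3: insert s at [13, 15, 22, 34, 39] -> counters=[0,0,0,1,1,0,1,0,0,0,0,0,0,1,0,1,1,0,0,0,1,1,2,0,0,0,0,0,0,0,1,0,0,0,1,1,0,0,1,1,0]
Step 4: insert l at [5, 10, 13, 14, 39] -> counters=[0,0,0,1,1,1,1,0,0,0,1,0,0,2,1,1,1,0,0,0,1,1,2,0,0,0,0,0,0,0,1,0,0,0,1,1,0,0,1,2,0]
Step 5: insert d at [3, 12, 23, 24, 34] -> counters=[0,0,0,2,1,1,1,0,0,0,1,0,1,2,1,1,1,0,0,0,1,1,2,1,1,0,0,0,0,0,1,0,0,0,2,1,0,0,1,2,0]
Step 6: insert j at [7, 22, 26, 33, 34] -> counters=[0,0,0,2,1,1,1,1,0,0,1,0,1,2,1,1,1,0,0,0,1,1,3,1,1,0,1,0,0,0,1,0,0,1,3,1,0,0,1,2,0]
Step 7: insert duu at [2, 6, 8, 14, 20] -> counters=[0,0,1,2,1,1,2,1,1,0,1,0,1,2,2,1,1,0,0,0,2,1,3,1,1,0,1,0,0,0,1,0,0,1,3,1,0,0,1,2,0]
Step 8: insert t at [12, 15, 16, 20, 35] -> counters=[0,0,1,2,1,1,2,1,1,0,1,0,2,2,2,2,2,0,0,0,3,1,3,1,1,0,1,0,0,0,1,0,0,1,3,2,0,0,1,2,0]
Step 9: insert h at [10, 14, 30, 35, 40] -> counters=[0,0,1,2,1,1,2,1,1,0,2,0,2,2,3,2,2,0,0,0,3,1,3,1,1,0,1,0,0,0,2,0,0,1,3,3,0,0,1,2,1]
Step 10: insert f at [0, 16, 17, 23, 40] -> counters=[1,0,1,2,1,1,2,1,1,0,2,0,2,2,3,2,3,1,0,0,3,1,3,2,1,0,1,0,0,0,2,0,0,1,3,3,0,0,1,2,2]
Step 11: insert l at [5, 10, 13, 14, 39] -> counters=[1,0,1,2,1,2,2,1,1,0,3,0,2,3,4,2,3,1,0,0,3,1,3,2,1,0,1,0,0,0,2,0,0,1,3,3,0,0,1,3,2]
Step 12: insert s at [13, 15, 22, 34, 39] -> counters=[1,0,1,2,1,2,2,1,1,0,3,0,2,4,4,3,3,1,0,0,3,1,4,2,1,0,1,0,0,0,2,0,0,1,4,3,0,0,1,4,2]
Step 13: insert duu at [2, 6, 8, 14, 20] -> counters=[1,0,2,2,1,2,3,1,2,0,3,0,2,4,5,3,3,1,0,0,4,1,4,2,1,0,1,0,0,0,2,0,0,1,4,3,0,0,1,4,2]
Step 14: insert x at [4, 20, 22, 35, 38] -> counters=[1,0,2,2,2,2,3,1,2,0,3,0,2,4,5,3,3,1,0,0,5,1,5,2,1,0,1,0,0,0,2,0,0,1,4,4,0,0,2,4,2]
Step 15: insert f at [0, 16, 17, 23, 40] -> counters=[2,0,2,2,2,2,3,1,2,0,3,0,2,4,5,3,4,2,0,0,5,1,5,3,1,0,1,0,0,0,2,0,0,1,4,4,0,0,2,4,3]
Step 16: delete f at [0, 16, 17, 23, 40] -> counters=[1,0,2,2,2,2,3,1,2,0,3,0,2,4,5,3,3,1,0,0,5,1,5,2,1,0,1,0,0,0,2,0,0,1,4,4,0,0,2,4,2]
Step 17: delete s at [13, 15, 22, 34, 39] -> counters=[1,0,2,2,2,2,3,1,2,0,3,0,2,3,5,2,3,1,0,0,5,1,4,2,1,0,1,0,0,0,2,0,0,1,3,4,0,0,2,3,2]
Step 18: insert x at [4, 20, 22, 35, 38] -> counters=[1,0,2,2,3,2,3,1,2,0,3,0,2,3,5,2,3,1,0,0,6,1,5,2,1,0,1,0,0,0,2,0,0,1,3,5,0,0,3,3,2]
Step 19: delete x at [4, 20, 22, 35, 38] -> counters=[1,0,2,2,2,2,3,1,2,0,3,0,2,3,5,2,3,1,0,0,5,1,4,2,1,0,1,0,0,0,2,0,0,1,3,4,0,0,2,3,2]
Step 20: insert x at [4, 20, 22, 35, 38] -> counters=[1,0,2,2,3,2,3,1,2,0,3,0,2,3,5,2,3,1,0,0,6,1,5,2,1,0,1,0,0,0,2,0,0,1,3,5,0,0,3,3,2]
Final counters=[1,0,2,2,3,2,3,1,2,0,3,0,2,3,5,2,3,1,0,0,6,1,5,2,1,0,1,0,0,0,2,0,0,1,3,5,0,0,3,3,2] -> 28 nonzero

Answer: 28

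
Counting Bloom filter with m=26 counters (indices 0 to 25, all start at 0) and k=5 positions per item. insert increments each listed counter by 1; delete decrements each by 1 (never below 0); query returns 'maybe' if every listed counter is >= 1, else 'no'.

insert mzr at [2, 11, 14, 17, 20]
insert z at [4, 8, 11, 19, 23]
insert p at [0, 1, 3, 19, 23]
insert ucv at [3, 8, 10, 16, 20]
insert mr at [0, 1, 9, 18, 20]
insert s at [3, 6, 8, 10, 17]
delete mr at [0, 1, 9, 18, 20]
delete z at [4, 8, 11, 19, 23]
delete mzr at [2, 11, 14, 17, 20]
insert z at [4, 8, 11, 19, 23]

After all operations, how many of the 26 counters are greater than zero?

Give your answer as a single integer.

Answer: 13

Derivation:
Step 1: insert mzr at [2, 11, 14, 17, 20] -> counters=[0,0,1,0,0,0,0,0,0,0,0,1,0,0,1,0,0,1,0,0,1,0,0,0,0,0]
Step 2: insert z at [4, 8, 11, 19, 23] -> counters=[0,0,1,0,1,0,0,0,1,0,0,2,0,0,1,0,0,1,0,1,1,0,0,1,0,0]
Step 3: insert p at [0, 1, 3, 19, 23] -> counters=[1,1,1,1,1,0,0,0,1,0,0,2,0,0,1,0,0,1,0,2,1,0,0,2,0,0]
Step 4: insert ucv at [3, 8, 10, 16, 20] -> counters=[1,1,1,2,1,0,0,0,2,0,1,2,0,0,1,0,1,1,0,2,2,0,0,2,0,0]
Step 5: insert mr at [0, 1, 9, 18, 20] -> counters=[2,2,1,2,1,0,0,0,2,1,1,2,0,0,1,0,1,1,1,2,3,0,0,2,0,0]
Step 6: insert s at [3, 6, 8, 10, 17] -> counters=[2,2,1,3,1,0,1,0,3,1,2,2,0,0,1,0,1,2,1,2,3,0,0,2,0,0]
Step 7: delete mr at [0, 1, 9, 18, 20] -> counters=[1,1,1,3,1,0,1,0,3,0,2,2,0,0,1,0,1,2,0,2,2,0,0,2,0,0]
Step 8: delete z at [4, 8, 11, 19, 23] -> counters=[1,1,1,3,0,0,1,0,2,0,2,1,0,0,1,0,1,2,0,1,2,0,0,1,0,0]
Step 9: delete mzr at [2, 11, 14, 17, 20] -> counters=[1,1,0,3,0,0,1,0,2,0,2,0,0,0,0,0,1,1,0,1,1,0,0,1,0,0]
Step 10: insert z at [4, 8, 11, 19, 23] -> counters=[1,1,0,3,1,0,1,0,3,0,2,1,0,0,0,0,1,1,0,2,1,0,0,2,0,0]
Final counters=[1,1,0,3,1,0,1,0,3,0,2,1,0,0,0,0,1,1,0,2,1,0,0,2,0,0] -> 13 nonzero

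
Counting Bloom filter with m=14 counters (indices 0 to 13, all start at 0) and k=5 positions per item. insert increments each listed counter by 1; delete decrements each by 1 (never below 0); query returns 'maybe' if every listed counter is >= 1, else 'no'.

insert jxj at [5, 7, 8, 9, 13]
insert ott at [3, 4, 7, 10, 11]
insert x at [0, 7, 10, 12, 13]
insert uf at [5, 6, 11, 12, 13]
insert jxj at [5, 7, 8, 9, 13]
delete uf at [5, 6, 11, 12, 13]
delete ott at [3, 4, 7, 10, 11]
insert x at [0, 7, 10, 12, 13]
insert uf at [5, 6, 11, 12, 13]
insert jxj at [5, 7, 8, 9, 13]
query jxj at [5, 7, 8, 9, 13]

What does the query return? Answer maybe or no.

Step 1: insert jxj at [5, 7, 8, 9, 13] -> counters=[0,0,0,0,0,1,0,1,1,1,0,0,0,1]
Step 2: insert ott at [3, 4, 7, 10, 11] -> counters=[0,0,0,1,1,1,0,2,1,1,1,1,0,1]
Step 3: insert x at [0, 7, 10, 12, 13] -> counters=[1,0,0,1,1,1,0,3,1,1,2,1,1,2]
Step 4: insert uf at [5, 6, 11, 12, 13] -> counters=[1,0,0,1,1,2,1,3,1,1,2,2,2,3]
Step 5: insert jxj at [5, 7, 8, 9, 13] -> counters=[1,0,0,1,1,3,1,4,2,2,2,2,2,4]
Step 6: delete uf at [5, 6, 11, 12, 13] -> counters=[1,0,0,1,1,2,0,4,2,2,2,1,1,3]
Step 7: delete ott at [3, 4, 7, 10, 11] -> counters=[1,0,0,0,0,2,0,3,2,2,1,0,1,3]
Step 8: insert x at [0, 7, 10, 12, 13] -> counters=[2,0,0,0,0,2,0,4,2,2,2,0,2,4]
Step 9: insert uf at [5, 6, 11, 12, 13] -> counters=[2,0,0,0,0,3,1,4,2,2,2,1,3,5]
Step 10: insert jxj at [5, 7, 8, 9, 13] -> counters=[2,0,0,0,0,4,1,5,3,3,2,1,3,6]
Query jxj: check counters[5]=4 counters[7]=5 counters[8]=3 counters[9]=3 counters[13]=6 -> maybe

Answer: maybe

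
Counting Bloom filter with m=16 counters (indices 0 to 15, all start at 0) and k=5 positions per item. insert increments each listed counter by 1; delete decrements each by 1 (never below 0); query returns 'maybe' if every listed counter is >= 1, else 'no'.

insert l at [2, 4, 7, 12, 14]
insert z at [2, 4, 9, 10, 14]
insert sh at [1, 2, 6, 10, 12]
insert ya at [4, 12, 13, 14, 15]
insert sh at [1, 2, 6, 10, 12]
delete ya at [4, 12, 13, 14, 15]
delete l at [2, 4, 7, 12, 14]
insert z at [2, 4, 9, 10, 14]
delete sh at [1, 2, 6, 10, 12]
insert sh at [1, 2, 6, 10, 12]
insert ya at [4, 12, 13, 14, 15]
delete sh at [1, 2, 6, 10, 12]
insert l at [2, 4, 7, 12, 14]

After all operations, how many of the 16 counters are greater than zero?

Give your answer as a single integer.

Answer: 11

Derivation:
Step 1: insert l at [2, 4, 7, 12, 14] -> counters=[0,0,1,0,1,0,0,1,0,0,0,0,1,0,1,0]
Step 2: insert z at [2, 4, 9, 10, 14] -> counters=[0,0,2,0,2,0,0,1,0,1,1,0,1,0,2,0]
Step 3: insert sh at [1, 2, 6, 10, 12] -> counters=[0,1,3,0,2,0,1,1,0,1,2,0,2,0,2,0]
Step 4: insert ya at [4, 12, 13, 14, 15] -> counters=[0,1,3,0,3,0,1,1,0,1,2,0,3,1,3,1]
Step 5: insert sh at [1, 2, 6, 10, 12] -> counters=[0,2,4,0,3,0,2,1,0,1,3,0,4,1,3,1]
Step 6: delete ya at [4, 12, 13, 14, 15] -> counters=[0,2,4,0,2,0,2,1,0,1,3,0,3,0,2,0]
Step 7: delete l at [2, 4, 7, 12, 14] -> counters=[0,2,3,0,1,0,2,0,0,1,3,0,2,0,1,0]
Step 8: insert z at [2, 4, 9, 10, 14] -> counters=[0,2,4,0,2,0,2,0,0,2,4,0,2,0,2,0]
Step 9: delete sh at [1, 2, 6, 10, 12] -> counters=[0,1,3,0,2,0,1,0,0,2,3,0,1,0,2,0]
Step 10: insert sh at [1, 2, 6, 10, 12] -> counters=[0,2,4,0,2,0,2,0,0,2,4,0,2,0,2,0]
Step 11: insert ya at [4, 12, 13, 14, 15] -> counters=[0,2,4,0,3,0,2,0,0,2,4,0,3,1,3,1]
Step 12: delete sh at [1, 2, 6, 10, 12] -> counters=[0,1,3,0,3,0,1,0,0,2,3,0,2,1,3,1]
Step 13: insert l at [2, 4, 7, 12, 14] -> counters=[0,1,4,0,4,0,1,1,0,2,3,0,3,1,4,1]
Final counters=[0,1,4,0,4,0,1,1,0,2,3,0,3,1,4,1] -> 11 nonzero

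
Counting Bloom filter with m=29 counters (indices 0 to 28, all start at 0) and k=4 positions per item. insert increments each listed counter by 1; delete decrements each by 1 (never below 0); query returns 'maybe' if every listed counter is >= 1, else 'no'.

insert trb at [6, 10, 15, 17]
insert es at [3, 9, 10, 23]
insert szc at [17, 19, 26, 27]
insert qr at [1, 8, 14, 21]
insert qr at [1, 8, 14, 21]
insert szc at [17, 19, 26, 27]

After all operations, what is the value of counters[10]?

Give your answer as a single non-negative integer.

Answer: 2

Derivation:
Step 1: insert trb at [6, 10, 15, 17] -> counters=[0,0,0,0,0,0,1,0,0,0,1,0,0,0,0,1,0,1,0,0,0,0,0,0,0,0,0,0,0]
Step 2: insert es at [3, 9, 10, 23] -> counters=[0,0,0,1,0,0,1,0,0,1,2,0,0,0,0,1,0,1,0,0,0,0,0,1,0,0,0,0,0]
Step 3: insert szc at [17, 19, 26, 27] -> counters=[0,0,0,1,0,0,1,0,0,1,2,0,0,0,0,1,0,2,0,1,0,0,0,1,0,0,1,1,0]
Step 4: insert qr at [1, 8, 14, 21] -> counters=[0,1,0,1,0,0,1,0,1,1,2,0,0,0,1,1,0,2,0,1,0,1,0,1,0,0,1,1,0]
Step 5: insert qr at [1, 8, 14, 21] -> counters=[0,2,0,1,0,0,1,0,2,1,2,0,0,0,2,1,0,2,0,1,0,2,0,1,0,0,1,1,0]
Step 6: insert szc at [17, 19, 26, 27] -> counters=[0,2,0,1,0,0,1,0,2,1,2,0,0,0,2,1,0,3,0,2,0,2,0,1,0,0,2,2,0]
Final counters=[0,2,0,1,0,0,1,0,2,1,2,0,0,0,2,1,0,3,0,2,0,2,0,1,0,0,2,2,0] -> counters[10]=2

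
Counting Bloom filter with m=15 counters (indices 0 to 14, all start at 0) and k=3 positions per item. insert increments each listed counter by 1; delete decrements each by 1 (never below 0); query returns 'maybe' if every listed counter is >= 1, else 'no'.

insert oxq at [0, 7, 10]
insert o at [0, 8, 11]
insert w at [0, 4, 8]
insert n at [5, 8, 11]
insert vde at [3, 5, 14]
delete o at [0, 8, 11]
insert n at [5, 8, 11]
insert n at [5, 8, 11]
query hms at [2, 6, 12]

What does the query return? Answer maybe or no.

Answer: no

Derivation:
Step 1: insert oxq at [0, 7, 10] -> counters=[1,0,0,0,0,0,0,1,0,0,1,0,0,0,0]
Step 2: insert o at [0, 8, 11] -> counters=[2,0,0,0,0,0,0,1,1,0,1,1,0,0,0]
Step 3: insert w at [0, 4, 8] -> counters=[3,0,0,0,1,0,0,1,2,0,1,1,0,0,0]
Step 4: insert n at [5, 8, 11] -> counters=[3,0,0,0,1,1,0,1,3,0,1,2,0,0,0]
Step 5: insert vde at [3, 5, 14] -> counters=[3,0,0,1,1,2,0,1,3,0,1,2,0,0,1]
Step 6: delete o at [0, 8, 11] -> counters=[2,0,0,1,1,2,0,1,2,0,1,1,0,0,1]
Step 7: insert n at [5, 8, 11] -> counters=[2,0,0,1,1,3,0,1,3,0,1,2,0,0,1]
Step 8: insert n at [5, 8, 11] -> counters=[2,0,0,1,1,4,0,1,4,0,1,3,0,0,1]
Query hms: check counters[2]=0 counters[6]=0 counters[12]=0 -> no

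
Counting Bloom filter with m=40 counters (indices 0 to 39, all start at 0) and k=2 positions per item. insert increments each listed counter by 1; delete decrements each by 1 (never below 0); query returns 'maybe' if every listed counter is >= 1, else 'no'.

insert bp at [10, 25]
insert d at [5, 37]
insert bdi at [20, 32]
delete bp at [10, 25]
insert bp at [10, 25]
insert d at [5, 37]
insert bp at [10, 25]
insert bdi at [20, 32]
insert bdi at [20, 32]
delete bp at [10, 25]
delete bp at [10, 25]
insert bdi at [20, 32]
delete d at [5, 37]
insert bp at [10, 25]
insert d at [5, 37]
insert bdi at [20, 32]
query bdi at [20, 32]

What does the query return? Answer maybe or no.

Step 1: insert bp at [10, 25] -> counters=[0,0,0,0,0,0,0,0,0,0,1,0,0,0,0,0,0,0,0,0,0,0,0,0,0,1,0,0,0,0,0,0,0,0,0,0,0,0,0,0]
Step 2: insert d at [5, 37] -> counters=[0,0,0,0,0,1,0,0,0,0,1,0,0,0,0,0,0,0,0,0,0,0,0,0,0,1,0,0,0,0,0,0,0,0,0,0,0,1,0,0]
Step 3: insert bdi at [20, 32] -> counters=[0,0,0,0,0,1,0,0,0,0,1,0,0,0,0,0,0,0,0,0,1,0,0,0,0,1,0,0,0,0,0,0,1,0,0,0,0,1,0,0]
Step 4: delete bp at [10, 25] -> counters=[0,0,0,0,0,1,0,0,0,0,0,0,0,0,0,0,0,0,0,0,1,0,0,0,0,0,0,0,0,0,0,0,1,0,0,0,0,1,0,0]
Step 5: insert bp at [10, 25] -> counters=[0,0,0,0,0,1,0,0,0,0,1,0,0,0,0,0,0,0,0,0,1,0,0,0,0,1,0,0,0,0,0,0,1,0,0,0,0,1,0,0]
Step 6: insert d at [5, 37] -> counters=[0,0,0,0,0,2,0,0,0,0,1,0,0,0,0,0,0,0,0,0,1,0,0,0,0,1,0,0,0,0,0,0,1,0,0,0,0,2,0,0]
Step 7: insert bp at [10, 25] -> counters=[0,0,0,0,0,2,0,0,0,0,2,0,0,0,0,0,0,0,0,0,1,0,0,0,0,2,0,0,0,0,0,0,1,0,0,0,0,2,0,0]
Step 8: insert bdi at [20, 32] -> counters=[0,0,0,0,0,2,0,0,0,0,2,0,0,0,0,0,0,0,0,0,2,0,0,0,0,2,0,0,0,0,0,0,2,0,0,0,0,2,0,0]
Step 9: insert bdi at [20, 32] -> counters=[0,0,0,0,0,2,0,0,0,0,2,0,0,0,0,0,0,0,0,0,3,0,0,0,0,2,0,0,0,0,0,0,3,0,0,0,0,2,0,0]
Step 10: delete bp at [10, 25] -> counters=[0,0,0,0,0,2,0,0,0,0,1,0,0,0,0,0,0,0,0,0,3,0,0,0,0,1,0,0,0,0,0,0,3,0,0,0,0,2,0,0]
Step 11: delete bp at [10, 25] -> counters=[0,0,0,0,0,2,0,0,0,0,0,0,0,0,0,0,0,0,0,0,3,0,0,0,0,0,0,0,0,0,0,0,3,0,0,0,0,2,0,0]
Step 12: insert bdi at [20, 32] -> counters=[0,0,0,0,0,2,0,0,0,0,0,0,0,0,0,0,0,0,0,0,4,0,0,0,0,0,0,0,0,0,0,0,4,0,0,0,0,2,0,0]
Step 13: delete d at [5, 37] -> counters=[0,0,0,0,0,1,0,0,0,0,0,0,0,0,0,0,0,0,0,0,4,0,0,0,0,0,0,0,0,0,0,0,4,0,0,0,0,1,0,0]
Step 14: insert bp at [10, 25] -> counters=[0,0,0,0,0,1,0,0,0,0,1,0,0,0,0,0,0,0,0,0,4,0,0,0,0,1,0,0,0,0,0,0,4,0,0,0,0,1,0,0]
Step 15: insert d at [5, 37] -> counters=[0,0,0,0,0,2,0,0,0,0,1,0,0,0,0,0,0,0,0,0,4,0,0,0,0,1,0,0,0,0,0,0,4,0,0,0,0,2,0,0]
Step 16: insert bdi at [20, 32] -> counters=[0,0,0,0,0,2,0,0,0,0,1,0,0,0,0,0,0,0,0,0,5,0,0,0,0,1,0,0,0,0,0,0,5,0,0,0,0,2,0,0]
Query bdi: check counters[20]=5 counters[32]=5 -> maybe

Answer: maybe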